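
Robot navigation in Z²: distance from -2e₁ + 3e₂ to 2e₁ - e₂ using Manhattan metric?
8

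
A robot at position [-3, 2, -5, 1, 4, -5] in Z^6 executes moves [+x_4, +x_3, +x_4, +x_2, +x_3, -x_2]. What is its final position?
(-3, 2, -3, 3, 4, -5)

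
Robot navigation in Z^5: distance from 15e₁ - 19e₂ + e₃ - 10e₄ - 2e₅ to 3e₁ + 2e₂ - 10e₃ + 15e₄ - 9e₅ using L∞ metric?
25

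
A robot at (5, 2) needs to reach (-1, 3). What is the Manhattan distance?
7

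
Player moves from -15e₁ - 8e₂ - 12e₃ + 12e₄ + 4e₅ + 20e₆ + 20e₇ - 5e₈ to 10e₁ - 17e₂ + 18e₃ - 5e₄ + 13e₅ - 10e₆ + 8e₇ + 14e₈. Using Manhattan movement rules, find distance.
151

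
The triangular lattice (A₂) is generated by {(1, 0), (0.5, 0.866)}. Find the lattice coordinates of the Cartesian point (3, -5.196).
6b₁ - 6b₂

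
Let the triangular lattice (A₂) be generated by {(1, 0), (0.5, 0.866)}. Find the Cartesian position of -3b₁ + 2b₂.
(-2, 1.732)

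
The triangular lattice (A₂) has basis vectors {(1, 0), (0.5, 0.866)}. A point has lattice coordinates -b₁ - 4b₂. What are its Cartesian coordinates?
(-3, -3.464)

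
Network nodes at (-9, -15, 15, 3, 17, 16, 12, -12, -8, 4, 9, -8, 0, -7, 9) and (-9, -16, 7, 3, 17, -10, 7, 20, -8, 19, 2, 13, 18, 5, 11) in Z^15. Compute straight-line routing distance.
54.5619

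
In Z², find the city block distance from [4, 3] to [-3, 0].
10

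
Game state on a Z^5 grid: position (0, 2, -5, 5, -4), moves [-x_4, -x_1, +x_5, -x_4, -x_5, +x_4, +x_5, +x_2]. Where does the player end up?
(-1, 3, -5, 4, -3)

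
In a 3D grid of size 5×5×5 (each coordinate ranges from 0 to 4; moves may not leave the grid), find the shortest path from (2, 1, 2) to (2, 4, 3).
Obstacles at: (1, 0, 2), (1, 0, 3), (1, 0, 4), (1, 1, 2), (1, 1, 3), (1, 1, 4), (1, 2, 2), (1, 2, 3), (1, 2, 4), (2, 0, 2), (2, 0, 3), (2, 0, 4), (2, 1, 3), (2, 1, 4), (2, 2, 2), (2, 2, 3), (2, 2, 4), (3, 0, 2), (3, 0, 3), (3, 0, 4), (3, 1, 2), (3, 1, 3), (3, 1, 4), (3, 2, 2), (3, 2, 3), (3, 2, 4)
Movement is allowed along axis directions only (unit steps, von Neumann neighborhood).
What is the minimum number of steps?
6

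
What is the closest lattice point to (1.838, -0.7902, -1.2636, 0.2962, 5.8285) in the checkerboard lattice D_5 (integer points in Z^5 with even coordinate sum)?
(2, -1, -1, 0, 6)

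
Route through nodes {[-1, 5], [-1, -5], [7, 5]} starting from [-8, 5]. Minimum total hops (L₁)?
33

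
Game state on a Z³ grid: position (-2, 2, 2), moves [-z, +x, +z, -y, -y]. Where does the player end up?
(-1, 0, 2)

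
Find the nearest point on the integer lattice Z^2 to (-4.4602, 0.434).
(-4, 0)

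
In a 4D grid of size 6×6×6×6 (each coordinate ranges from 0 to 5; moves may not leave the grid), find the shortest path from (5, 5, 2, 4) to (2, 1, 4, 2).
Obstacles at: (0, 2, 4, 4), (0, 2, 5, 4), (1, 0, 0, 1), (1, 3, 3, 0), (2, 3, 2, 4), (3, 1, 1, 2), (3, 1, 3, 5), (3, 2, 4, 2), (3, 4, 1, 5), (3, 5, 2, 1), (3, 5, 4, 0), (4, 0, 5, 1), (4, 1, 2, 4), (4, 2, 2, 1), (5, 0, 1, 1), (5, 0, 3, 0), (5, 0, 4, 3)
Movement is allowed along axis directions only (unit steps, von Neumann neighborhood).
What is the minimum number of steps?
11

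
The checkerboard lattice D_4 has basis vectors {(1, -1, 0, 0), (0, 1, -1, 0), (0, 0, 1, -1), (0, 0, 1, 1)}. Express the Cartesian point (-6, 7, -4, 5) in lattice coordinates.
-6b₁ + b₂ - 4b₃ + b₄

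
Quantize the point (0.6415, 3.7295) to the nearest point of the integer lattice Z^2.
(1, 4)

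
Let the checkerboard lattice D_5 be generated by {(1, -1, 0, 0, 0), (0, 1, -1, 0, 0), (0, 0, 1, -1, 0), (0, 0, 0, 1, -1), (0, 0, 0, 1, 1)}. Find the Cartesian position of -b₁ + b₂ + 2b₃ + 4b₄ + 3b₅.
(-1, 2, 1, 5, -1)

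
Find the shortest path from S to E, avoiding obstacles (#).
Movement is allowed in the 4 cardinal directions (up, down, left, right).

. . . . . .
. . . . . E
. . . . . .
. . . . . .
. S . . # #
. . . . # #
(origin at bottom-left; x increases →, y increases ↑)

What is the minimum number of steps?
7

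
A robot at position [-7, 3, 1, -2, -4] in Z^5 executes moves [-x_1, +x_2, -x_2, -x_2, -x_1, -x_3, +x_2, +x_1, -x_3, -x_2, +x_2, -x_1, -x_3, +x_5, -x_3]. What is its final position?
(-9, 3, -3, -2, -3)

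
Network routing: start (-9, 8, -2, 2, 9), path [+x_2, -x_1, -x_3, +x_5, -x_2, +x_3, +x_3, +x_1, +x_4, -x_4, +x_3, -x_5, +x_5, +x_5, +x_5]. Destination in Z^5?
(-9, 8, 0, 2, 12)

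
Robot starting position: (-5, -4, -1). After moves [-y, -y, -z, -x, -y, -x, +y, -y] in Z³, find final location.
(-7, -7, -2)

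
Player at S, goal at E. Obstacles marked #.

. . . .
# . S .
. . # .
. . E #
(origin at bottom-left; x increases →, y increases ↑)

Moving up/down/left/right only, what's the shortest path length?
4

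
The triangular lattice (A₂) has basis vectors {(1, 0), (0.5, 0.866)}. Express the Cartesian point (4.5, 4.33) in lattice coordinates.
2b₁ + 5b₂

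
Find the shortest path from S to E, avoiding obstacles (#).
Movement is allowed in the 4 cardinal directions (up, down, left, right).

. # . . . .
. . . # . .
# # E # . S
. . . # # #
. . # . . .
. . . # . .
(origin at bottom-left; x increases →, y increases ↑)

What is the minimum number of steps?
7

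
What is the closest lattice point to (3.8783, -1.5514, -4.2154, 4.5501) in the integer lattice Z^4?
(4, -2, -4, 5)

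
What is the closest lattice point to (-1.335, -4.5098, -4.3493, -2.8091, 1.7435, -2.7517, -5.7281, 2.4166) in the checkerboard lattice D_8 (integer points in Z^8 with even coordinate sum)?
(-1, -5, -4, -3, 2, -3, -6, 2)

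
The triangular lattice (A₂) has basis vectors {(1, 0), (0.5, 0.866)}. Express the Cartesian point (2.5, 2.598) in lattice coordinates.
b₁ + 3b₂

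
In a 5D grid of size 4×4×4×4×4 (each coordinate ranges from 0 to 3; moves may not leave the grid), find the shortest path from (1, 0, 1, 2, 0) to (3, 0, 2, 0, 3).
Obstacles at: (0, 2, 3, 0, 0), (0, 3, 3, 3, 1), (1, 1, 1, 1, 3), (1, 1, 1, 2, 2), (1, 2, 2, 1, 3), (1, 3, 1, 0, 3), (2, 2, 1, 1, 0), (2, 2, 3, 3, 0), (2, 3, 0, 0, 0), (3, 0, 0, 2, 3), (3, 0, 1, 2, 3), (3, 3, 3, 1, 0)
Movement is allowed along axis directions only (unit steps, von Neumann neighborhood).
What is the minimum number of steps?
8
(one shortest path: (1, 0, 1, 2, 0) → (2, 0, 1, 2, 0) → (3, 0, 1, 2, 0) → (3, 0, 2, 2, 0) → (3, 0, 2, 1, 0) → (3, 0, 2, 0, 0) → (3, 0, 2, 0, 1) → (3, 0, 2, 0, 2) → (3, 0, 2, 0, 3))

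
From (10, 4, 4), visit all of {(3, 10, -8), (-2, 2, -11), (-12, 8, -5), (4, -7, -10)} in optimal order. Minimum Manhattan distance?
83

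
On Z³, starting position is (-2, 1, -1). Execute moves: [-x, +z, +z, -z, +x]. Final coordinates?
(-2, 1, 0)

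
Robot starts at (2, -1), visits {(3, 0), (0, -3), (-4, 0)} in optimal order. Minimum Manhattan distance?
15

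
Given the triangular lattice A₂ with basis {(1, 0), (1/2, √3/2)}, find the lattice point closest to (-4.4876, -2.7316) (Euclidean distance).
(-4.5, -2.598)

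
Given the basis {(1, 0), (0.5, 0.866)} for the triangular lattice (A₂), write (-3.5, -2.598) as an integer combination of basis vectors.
-2b₁ - 3b₂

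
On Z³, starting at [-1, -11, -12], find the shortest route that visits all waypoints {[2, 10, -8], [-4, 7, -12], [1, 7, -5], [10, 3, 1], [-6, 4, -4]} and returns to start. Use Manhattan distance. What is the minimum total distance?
110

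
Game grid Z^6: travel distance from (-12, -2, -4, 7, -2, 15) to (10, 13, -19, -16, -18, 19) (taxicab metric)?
95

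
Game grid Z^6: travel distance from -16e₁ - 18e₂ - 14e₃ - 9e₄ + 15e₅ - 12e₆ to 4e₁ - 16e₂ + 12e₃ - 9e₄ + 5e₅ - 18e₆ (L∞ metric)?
26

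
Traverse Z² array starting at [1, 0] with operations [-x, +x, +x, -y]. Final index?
(2, -1)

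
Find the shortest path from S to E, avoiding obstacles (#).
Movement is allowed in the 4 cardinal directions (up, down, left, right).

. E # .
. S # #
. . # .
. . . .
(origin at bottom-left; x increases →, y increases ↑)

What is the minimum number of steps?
1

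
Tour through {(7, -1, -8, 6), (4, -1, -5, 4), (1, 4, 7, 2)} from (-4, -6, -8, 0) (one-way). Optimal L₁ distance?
52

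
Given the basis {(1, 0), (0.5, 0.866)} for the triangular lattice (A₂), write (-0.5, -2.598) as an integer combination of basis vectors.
b₁ - 3b₂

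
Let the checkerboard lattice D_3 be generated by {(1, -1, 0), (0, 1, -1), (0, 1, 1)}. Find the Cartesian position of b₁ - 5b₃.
(1, -6, -5)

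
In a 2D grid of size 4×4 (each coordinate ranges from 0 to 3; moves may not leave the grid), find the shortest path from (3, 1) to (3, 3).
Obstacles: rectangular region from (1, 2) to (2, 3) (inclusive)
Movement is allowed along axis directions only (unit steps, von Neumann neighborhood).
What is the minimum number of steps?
2
(one shortest path: (3, 1) → (3, 2) → (3, 3))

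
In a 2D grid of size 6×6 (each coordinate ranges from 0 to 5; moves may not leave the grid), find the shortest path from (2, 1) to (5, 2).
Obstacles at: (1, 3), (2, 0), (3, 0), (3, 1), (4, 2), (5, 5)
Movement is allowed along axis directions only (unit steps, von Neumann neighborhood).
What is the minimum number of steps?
6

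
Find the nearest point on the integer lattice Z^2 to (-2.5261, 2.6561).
(-3, 3)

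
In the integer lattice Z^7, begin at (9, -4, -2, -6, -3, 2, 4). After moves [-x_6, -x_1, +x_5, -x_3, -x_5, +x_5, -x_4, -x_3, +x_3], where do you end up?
(8, -4, -3, -7, -2, 1, 4)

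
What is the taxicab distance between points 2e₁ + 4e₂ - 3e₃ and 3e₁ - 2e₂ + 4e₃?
14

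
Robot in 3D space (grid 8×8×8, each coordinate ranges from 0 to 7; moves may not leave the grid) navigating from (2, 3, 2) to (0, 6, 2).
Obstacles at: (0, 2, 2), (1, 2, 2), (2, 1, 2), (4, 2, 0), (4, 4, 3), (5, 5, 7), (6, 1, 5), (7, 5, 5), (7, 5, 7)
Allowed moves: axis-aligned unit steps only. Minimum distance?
5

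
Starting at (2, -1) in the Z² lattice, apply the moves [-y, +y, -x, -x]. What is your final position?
(0, -1)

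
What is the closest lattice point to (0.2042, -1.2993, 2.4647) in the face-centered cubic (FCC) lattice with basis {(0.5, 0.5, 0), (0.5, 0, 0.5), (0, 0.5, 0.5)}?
(0, -1.5, 2.5)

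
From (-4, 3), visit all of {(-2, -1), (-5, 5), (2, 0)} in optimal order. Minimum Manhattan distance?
17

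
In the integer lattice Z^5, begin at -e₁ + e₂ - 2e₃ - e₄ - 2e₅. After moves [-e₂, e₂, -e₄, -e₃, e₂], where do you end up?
(-1, 2, -3, -2, -2)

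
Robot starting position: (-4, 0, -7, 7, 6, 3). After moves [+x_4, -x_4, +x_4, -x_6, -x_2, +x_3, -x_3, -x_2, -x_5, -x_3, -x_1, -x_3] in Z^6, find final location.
(-5, -2, -9, 8, 5, 2)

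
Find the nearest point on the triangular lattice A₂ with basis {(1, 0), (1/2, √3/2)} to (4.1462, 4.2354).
(4.5, 4.33)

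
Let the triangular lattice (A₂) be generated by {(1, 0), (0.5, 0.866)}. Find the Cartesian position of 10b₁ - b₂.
(9.5, -0.866)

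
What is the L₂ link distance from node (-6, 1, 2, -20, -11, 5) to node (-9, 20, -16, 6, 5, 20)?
43.0232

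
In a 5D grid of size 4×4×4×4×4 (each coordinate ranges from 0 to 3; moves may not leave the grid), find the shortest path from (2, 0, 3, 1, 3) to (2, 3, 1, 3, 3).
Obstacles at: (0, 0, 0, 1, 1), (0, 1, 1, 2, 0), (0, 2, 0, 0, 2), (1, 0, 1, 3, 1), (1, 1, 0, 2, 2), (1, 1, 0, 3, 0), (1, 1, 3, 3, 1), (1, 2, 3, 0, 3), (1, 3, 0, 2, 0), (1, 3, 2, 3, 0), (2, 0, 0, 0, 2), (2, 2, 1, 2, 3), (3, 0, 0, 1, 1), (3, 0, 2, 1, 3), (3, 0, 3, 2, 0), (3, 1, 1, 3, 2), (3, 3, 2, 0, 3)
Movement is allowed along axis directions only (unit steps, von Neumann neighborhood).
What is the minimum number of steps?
7
(one shortest path: (2, 0, 3, 1, 3) → (2, 1, 3, 1, 3) → (2, 2, 3, 1, 3) → (2, 3, 3, 1, 3) → (2, 3, 2, 1, 3) → (2, 3, 1, 1, 3) → (2, 3, 1, 2, 3) → (2, 3, 1, 3, 3))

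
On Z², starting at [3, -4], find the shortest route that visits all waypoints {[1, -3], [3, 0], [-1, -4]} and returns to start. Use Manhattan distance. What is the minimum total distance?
16
(one optimal route: (3, -4) → (3, 0) → (1, -3) → (-1, -4) → (3, -4))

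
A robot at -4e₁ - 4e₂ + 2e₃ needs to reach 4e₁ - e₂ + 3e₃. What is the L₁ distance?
12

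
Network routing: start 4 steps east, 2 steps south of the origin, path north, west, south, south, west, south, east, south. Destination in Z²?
(3, -5)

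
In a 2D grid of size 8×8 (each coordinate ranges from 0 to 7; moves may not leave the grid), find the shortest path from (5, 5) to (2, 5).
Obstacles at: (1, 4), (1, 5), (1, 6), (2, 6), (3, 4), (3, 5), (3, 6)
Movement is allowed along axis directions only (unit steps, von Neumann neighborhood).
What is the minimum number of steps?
7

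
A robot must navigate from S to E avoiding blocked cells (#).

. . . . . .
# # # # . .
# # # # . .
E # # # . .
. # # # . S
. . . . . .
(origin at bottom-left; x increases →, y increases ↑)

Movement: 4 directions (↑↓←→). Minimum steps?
8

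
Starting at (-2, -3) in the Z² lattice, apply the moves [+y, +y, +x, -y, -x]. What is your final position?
(-2, -2)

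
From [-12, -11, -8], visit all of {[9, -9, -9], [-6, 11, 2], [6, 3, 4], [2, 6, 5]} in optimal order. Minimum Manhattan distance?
76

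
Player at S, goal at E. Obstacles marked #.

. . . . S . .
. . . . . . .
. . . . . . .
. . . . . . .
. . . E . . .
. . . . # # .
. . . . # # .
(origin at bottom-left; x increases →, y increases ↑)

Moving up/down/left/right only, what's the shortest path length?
5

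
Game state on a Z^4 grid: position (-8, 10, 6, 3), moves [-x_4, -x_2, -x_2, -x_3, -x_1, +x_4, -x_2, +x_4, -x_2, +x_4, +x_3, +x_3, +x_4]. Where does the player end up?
(-9, 6, 7, 6)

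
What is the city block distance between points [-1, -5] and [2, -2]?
6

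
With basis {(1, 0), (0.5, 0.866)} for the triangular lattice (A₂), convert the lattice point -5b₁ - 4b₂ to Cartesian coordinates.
(-7, -3.464)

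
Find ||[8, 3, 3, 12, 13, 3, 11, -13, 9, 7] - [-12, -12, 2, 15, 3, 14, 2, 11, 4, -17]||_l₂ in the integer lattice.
45.9783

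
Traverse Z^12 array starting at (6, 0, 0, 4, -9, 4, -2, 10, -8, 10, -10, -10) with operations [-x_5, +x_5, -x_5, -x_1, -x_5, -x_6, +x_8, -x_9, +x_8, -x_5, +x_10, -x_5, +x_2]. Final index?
(5, 1, 0, 4, -13, 3, -2, 12, -9, 11, -10, -10)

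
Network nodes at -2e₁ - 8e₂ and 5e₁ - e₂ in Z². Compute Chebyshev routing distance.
7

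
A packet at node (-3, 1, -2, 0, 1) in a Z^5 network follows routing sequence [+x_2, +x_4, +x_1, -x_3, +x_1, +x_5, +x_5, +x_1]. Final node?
(0, 2, -3, 1, 3)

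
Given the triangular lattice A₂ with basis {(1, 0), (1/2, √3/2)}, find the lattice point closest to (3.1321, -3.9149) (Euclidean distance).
(3, -3.464)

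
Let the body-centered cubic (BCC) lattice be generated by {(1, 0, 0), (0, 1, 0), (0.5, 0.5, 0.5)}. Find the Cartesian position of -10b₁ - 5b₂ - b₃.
(-10.5, -5.5, -0.5)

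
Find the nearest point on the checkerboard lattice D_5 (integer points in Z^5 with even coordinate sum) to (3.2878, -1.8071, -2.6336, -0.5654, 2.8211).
(3, -2, -3, -1, 3)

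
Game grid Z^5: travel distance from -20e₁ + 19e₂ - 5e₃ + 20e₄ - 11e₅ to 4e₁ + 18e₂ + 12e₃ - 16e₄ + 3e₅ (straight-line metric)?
48.5592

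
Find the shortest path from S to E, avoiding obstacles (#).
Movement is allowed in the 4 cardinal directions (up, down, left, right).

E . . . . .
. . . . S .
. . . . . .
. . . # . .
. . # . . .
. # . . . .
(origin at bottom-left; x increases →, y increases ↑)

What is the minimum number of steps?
5
(one shortest path: (4, 4) → (3, 4) → (2, 4) → (1, 4) → (0, 4) → (0, 5))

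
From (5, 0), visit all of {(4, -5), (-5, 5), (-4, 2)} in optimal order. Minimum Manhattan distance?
25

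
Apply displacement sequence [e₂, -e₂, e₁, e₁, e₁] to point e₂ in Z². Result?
(3, 1)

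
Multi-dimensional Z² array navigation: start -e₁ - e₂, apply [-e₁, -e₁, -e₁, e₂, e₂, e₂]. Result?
(-4, 2)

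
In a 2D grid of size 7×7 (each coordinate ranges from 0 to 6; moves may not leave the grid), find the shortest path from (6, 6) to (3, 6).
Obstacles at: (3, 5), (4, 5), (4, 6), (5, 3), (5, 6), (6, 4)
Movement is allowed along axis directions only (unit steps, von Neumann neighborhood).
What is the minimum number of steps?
9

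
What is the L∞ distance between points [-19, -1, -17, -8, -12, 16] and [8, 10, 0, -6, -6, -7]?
27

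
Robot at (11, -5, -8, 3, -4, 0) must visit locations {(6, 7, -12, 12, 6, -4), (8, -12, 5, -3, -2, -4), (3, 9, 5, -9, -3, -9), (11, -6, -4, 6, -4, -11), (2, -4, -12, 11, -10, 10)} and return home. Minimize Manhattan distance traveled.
234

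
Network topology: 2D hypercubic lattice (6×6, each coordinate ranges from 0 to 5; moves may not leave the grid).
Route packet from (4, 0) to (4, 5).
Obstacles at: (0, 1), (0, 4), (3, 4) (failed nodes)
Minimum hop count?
5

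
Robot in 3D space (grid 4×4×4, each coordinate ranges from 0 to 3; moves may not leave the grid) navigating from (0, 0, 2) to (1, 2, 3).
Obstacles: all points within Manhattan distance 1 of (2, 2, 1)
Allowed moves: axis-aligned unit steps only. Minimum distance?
4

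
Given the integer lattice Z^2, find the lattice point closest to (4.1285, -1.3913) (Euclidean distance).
(4, -1)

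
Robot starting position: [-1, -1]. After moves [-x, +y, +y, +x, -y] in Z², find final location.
(-1, 0)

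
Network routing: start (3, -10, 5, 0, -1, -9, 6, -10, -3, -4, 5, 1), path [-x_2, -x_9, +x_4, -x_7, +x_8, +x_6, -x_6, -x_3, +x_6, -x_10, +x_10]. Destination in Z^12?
(3, -11, 4, 1, -1, -8, 5, -9, -4, -4, 5, 1)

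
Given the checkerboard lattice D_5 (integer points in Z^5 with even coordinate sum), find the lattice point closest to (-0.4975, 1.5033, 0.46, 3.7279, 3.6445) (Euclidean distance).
(0, 2, 0, 4, 4)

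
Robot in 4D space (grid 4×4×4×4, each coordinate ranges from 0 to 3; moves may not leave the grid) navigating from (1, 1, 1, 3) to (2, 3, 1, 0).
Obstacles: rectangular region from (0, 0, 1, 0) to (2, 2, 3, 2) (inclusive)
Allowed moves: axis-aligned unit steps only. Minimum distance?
6
(one shortest path: (1, 1, 1, 3) → (2, 1, 1, 3) → (2, 2, 1, 3) → (2, 3, 1, 3) → (2, 3, 1, 2) → (2, 3, 1, 1) → (2, 3, 1, 0))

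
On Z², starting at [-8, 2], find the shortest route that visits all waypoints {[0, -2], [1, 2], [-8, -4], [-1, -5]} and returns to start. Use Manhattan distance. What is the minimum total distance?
32
(one optimal route: (-8, 2) → (1, 2) → (0, -2) → (-1, -5) → (-8, -4) → (-8, 2))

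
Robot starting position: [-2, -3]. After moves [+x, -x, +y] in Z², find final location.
(-2, -2)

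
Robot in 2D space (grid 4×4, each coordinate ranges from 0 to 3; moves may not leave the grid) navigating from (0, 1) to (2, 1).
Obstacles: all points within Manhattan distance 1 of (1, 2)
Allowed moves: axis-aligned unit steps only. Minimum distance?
4
(one shortest path: (0, 1) → (0, 0) → (1, 0) → (2, 0) → (2, 1))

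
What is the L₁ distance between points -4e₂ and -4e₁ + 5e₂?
13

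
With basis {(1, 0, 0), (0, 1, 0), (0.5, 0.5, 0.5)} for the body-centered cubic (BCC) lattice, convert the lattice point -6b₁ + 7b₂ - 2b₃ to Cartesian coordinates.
(-7, 6, -1)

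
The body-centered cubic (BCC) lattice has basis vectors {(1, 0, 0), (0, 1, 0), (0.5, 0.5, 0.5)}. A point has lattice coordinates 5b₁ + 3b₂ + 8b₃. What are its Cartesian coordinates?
(9, 7, 4)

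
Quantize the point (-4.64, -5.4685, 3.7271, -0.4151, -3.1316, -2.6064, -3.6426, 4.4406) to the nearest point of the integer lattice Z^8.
(-5, -5, 4, 0, -3, -3, -4, 4)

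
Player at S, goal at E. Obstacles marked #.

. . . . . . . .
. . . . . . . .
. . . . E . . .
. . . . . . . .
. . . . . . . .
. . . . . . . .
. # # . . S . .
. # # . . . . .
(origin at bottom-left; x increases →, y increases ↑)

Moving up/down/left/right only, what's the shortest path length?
5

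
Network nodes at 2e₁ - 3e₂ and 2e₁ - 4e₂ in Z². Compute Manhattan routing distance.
1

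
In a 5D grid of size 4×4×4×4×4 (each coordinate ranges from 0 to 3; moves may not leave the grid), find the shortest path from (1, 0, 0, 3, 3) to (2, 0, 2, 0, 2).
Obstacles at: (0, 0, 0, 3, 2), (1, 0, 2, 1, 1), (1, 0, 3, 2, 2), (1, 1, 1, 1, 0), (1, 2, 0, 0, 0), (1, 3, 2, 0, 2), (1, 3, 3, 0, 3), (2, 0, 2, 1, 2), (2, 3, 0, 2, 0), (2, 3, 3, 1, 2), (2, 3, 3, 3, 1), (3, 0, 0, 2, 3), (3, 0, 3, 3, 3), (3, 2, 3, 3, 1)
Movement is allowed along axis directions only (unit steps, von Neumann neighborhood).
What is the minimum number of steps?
7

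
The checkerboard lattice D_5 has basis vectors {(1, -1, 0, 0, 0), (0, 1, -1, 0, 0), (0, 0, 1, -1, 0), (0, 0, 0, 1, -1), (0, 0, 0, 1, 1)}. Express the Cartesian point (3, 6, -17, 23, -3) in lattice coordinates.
3b₁ + 9b₂ - 8b₃ + 9b₄ + 6b₅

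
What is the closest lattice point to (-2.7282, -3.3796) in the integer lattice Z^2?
(-3, -3)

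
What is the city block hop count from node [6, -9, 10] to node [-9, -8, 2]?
24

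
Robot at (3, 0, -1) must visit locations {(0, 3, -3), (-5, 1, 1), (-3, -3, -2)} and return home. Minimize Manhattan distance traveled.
38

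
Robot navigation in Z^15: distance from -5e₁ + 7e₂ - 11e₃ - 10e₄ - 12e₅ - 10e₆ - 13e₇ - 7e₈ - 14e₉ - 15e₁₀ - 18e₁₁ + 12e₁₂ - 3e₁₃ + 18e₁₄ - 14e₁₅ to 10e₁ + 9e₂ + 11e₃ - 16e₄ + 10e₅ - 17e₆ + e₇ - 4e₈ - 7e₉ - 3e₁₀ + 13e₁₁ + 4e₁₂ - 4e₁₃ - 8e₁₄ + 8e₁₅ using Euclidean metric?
62.1772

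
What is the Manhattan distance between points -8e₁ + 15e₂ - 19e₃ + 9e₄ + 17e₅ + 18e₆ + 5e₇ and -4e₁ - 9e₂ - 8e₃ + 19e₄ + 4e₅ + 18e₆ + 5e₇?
62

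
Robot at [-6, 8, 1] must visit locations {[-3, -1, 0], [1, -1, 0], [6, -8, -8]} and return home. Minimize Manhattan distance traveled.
74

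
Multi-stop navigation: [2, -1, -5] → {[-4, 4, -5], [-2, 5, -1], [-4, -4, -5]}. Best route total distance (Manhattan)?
24
(one optimal route: (2, -1, -5) → (-4, -4, -5) → (-4, 4, -5) → (-2, 5, -1))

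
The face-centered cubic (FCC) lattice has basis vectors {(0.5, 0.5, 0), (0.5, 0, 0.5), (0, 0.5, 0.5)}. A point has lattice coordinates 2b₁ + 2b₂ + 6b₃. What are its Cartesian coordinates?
(2, 4, 4)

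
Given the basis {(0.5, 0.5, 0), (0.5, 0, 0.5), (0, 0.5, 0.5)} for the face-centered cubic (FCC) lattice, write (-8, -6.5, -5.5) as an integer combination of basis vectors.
-9b₁ - 7b₂ - 4b₃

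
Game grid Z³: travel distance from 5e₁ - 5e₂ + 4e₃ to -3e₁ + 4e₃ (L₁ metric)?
13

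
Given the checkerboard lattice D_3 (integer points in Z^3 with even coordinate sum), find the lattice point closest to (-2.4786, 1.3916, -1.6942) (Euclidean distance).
(-3, 1, -2)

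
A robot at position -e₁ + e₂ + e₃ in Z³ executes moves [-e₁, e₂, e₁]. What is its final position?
(-1, 2, 1)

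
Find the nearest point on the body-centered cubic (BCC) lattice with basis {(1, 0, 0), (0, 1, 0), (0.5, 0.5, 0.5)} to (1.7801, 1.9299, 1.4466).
(2, 2, 1)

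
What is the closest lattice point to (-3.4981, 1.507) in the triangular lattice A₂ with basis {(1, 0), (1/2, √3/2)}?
(-3, 1.732)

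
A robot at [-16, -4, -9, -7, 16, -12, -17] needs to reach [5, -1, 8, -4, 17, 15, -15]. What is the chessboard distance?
27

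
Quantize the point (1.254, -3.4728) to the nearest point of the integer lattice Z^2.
(1, -3)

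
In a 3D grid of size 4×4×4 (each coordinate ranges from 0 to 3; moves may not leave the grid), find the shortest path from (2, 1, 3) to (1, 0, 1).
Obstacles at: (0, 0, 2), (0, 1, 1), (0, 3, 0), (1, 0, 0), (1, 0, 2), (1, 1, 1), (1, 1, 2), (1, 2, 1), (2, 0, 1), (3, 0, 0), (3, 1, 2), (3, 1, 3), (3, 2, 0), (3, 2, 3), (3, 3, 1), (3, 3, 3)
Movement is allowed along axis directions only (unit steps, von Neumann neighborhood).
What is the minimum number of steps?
8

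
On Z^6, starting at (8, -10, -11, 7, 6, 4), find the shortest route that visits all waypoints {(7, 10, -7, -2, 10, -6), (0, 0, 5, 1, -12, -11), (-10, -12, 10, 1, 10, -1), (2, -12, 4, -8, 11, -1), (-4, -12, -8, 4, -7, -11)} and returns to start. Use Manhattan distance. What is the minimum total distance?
270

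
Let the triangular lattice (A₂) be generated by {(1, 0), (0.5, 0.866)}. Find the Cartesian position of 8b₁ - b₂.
(7.5, -0.866)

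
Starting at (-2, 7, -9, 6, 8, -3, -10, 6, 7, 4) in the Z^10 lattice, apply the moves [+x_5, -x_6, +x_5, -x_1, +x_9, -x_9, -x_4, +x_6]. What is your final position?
(-3, 7, -9, 5, 10, -3, -10, 6, 7, 4)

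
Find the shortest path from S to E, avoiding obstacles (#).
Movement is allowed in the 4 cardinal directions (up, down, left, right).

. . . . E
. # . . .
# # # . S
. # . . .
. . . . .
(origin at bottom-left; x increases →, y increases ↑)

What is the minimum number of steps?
2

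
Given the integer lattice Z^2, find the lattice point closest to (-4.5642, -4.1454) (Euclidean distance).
(-5, -4)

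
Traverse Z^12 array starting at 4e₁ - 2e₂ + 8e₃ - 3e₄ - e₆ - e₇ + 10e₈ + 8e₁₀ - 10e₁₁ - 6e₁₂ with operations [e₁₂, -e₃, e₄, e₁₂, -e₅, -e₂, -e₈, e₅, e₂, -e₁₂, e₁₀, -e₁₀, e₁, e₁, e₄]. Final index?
(6, -2, 7, -1, 0, -1, -1, 9, 0, 8, -10, -5)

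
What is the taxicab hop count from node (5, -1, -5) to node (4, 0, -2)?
5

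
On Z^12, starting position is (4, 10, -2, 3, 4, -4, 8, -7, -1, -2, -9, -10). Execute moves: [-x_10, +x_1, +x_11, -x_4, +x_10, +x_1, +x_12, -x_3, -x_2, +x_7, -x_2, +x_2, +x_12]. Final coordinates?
(6, 9, -3, 2, 4, -4, 9, -7, -1, -2, -8, -8)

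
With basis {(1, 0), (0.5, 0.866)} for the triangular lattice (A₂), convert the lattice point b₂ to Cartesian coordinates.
(0.5, 0.866)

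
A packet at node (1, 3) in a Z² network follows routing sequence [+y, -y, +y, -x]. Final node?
(0, 4)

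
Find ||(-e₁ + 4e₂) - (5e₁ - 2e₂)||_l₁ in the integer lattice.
12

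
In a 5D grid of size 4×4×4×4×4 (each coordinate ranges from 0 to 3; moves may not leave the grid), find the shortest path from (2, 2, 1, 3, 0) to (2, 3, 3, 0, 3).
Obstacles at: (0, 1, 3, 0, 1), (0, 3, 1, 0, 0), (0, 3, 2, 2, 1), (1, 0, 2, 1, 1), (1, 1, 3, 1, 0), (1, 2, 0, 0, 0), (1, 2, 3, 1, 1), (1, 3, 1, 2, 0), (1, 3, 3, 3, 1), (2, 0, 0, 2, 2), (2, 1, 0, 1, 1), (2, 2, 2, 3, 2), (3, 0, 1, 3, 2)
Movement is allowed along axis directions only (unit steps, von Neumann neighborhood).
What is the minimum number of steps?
9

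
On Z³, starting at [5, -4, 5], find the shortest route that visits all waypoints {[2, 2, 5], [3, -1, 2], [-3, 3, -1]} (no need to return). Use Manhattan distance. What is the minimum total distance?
27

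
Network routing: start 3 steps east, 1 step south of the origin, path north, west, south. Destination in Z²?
(2, -1)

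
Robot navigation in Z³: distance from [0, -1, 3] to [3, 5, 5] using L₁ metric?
11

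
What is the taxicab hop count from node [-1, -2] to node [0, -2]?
1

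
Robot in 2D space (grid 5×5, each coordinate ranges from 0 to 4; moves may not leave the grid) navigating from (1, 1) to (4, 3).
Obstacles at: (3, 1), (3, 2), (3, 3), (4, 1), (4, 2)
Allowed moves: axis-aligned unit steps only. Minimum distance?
7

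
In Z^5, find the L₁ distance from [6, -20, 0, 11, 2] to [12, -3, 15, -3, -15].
69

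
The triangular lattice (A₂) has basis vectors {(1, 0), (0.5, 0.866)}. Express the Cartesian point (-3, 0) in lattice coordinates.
-3b₁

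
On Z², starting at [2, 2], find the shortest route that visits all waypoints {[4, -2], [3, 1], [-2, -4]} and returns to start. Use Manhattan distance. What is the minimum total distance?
24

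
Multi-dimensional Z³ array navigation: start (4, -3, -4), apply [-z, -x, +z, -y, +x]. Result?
(4, -4, -4)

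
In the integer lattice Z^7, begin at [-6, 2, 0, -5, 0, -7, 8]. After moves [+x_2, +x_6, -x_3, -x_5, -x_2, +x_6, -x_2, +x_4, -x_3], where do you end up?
(-6, 1, -2, -4, -1, -5, 8)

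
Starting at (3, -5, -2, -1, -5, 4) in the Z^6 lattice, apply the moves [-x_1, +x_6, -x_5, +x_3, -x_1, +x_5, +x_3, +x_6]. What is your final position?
(1, -5, 0, -1, -5, 6)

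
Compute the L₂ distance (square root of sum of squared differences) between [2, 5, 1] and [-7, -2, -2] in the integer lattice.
11.7898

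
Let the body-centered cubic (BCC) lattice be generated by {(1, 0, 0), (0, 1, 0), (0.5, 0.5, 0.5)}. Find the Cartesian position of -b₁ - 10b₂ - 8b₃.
(-5, -14, -4)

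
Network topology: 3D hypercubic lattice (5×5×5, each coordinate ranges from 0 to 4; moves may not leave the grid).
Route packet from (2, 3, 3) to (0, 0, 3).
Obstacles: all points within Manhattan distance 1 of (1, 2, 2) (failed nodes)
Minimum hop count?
5
(one shortest path: (2, 3, 3) → (1, 3, 3) → (0, 3, 3) → (0, 2, 3) → (0, 1, 3) → (0, 0, 3))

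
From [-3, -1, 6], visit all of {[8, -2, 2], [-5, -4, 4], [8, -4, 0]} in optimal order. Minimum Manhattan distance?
28
(one optimal route: (-3, -1, 6) → (-5, -4, 4) → (8, -2, 2) → (8, -4, 0))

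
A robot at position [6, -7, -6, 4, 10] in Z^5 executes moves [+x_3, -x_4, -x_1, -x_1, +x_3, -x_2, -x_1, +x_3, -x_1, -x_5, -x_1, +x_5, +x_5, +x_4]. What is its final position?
(1, -8, -3, 4, 11)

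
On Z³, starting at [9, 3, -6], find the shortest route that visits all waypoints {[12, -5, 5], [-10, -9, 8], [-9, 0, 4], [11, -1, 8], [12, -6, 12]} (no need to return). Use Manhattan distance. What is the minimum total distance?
79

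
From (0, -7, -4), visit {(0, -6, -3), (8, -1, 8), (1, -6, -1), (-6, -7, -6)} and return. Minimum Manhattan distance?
68
(one optimal route: (0, -7, -4) → (0, -6, -3) → (8, -1, 8) → (1, -6, -1) → (-6, -7, -6) → (0, -7, -4))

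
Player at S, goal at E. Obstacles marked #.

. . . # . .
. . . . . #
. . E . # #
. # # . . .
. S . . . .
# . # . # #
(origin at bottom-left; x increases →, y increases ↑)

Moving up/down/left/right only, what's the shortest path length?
5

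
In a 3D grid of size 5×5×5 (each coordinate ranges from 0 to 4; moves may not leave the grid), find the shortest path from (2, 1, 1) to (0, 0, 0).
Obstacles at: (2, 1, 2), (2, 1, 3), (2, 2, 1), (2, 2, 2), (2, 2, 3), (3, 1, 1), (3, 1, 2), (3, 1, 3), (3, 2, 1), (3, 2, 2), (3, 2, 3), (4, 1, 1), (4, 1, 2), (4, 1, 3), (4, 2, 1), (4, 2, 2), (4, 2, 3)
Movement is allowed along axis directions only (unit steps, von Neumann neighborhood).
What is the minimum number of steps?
4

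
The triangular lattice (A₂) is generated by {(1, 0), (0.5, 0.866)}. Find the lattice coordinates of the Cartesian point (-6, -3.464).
-4b₁ - 4b₂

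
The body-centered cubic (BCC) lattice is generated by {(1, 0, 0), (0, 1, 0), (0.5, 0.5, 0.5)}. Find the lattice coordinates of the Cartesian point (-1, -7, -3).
2b₁ - 4b₂ - 6b₃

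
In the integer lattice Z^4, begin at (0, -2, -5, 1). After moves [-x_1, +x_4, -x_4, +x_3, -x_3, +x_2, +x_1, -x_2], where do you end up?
(0, -2, -5, 1)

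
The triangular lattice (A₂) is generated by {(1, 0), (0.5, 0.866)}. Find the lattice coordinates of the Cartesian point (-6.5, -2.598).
-5b₁ - 3b₂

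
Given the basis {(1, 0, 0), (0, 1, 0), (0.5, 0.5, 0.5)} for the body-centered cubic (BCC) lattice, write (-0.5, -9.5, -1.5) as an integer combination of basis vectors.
b₁ - 8b₂ - 3b₃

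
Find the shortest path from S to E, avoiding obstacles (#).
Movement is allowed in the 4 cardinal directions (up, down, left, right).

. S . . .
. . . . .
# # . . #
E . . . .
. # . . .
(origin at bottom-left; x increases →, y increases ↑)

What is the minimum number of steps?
6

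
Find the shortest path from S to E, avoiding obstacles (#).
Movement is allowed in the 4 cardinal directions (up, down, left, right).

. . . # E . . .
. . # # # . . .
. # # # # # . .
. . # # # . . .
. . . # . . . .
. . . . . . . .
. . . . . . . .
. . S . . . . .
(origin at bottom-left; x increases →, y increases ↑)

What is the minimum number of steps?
13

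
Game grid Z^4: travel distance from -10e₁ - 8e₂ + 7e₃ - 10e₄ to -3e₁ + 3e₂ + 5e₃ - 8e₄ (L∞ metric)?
11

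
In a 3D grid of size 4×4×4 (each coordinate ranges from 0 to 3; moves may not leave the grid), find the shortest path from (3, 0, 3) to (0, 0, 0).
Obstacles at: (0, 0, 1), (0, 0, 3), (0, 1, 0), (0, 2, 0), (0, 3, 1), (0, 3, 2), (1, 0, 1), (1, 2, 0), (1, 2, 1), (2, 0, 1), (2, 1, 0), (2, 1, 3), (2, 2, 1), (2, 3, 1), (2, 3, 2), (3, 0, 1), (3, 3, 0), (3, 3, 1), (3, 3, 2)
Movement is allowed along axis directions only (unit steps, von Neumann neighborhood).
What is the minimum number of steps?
8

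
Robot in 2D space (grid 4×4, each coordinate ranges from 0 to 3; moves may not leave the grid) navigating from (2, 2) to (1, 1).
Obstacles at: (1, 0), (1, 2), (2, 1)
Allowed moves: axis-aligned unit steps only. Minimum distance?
6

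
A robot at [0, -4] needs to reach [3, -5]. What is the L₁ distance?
4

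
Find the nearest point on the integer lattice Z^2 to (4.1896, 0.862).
(4, 1)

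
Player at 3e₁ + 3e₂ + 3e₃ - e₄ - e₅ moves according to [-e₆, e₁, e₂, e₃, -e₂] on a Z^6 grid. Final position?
(4, 3, 4, -1, -1, -1)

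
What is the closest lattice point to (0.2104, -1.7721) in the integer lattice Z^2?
(0, -2)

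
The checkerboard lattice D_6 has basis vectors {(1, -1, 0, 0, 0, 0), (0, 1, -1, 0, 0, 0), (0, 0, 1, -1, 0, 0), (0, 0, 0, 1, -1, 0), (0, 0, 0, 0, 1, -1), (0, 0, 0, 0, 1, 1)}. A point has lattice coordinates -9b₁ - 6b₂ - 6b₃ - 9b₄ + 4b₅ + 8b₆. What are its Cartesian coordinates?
(-9, 3, 0, -3, 21, 4)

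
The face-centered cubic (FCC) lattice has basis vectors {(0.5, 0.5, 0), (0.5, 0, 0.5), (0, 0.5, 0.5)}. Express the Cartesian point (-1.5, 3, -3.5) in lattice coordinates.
5b₁ - 8b₂ + b₃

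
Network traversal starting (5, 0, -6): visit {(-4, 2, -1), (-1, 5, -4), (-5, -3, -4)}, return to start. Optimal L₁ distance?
46
(one optimal route: (5, 0, -6) → (-1, 5, -4) → (-4, 2, -1) → (-5, -3, -4) → (5, 0, -6))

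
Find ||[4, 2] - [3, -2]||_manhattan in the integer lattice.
5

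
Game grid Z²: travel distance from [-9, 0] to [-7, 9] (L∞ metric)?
9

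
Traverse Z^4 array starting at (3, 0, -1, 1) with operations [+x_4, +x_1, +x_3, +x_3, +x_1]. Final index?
(5, 0, 1, 2)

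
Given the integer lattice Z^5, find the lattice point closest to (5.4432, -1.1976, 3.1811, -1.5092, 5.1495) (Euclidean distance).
(5, -1, 3, -2, 5)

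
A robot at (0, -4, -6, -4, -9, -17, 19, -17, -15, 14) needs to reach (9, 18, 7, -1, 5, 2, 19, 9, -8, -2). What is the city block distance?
129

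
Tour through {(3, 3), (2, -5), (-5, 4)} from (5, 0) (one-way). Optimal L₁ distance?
26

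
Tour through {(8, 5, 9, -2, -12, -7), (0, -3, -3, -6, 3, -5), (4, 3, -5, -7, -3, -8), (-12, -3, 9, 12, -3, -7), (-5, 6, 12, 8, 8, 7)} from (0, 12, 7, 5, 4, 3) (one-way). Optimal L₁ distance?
182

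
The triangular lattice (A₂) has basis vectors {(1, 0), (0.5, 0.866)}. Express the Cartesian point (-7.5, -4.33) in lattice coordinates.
-5b₁ - 5b₂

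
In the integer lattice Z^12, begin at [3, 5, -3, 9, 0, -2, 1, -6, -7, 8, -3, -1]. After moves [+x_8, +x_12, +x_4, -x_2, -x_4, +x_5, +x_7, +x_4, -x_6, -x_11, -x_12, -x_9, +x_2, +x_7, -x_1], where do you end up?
(2, 5, -3, 10, 1, -3, 3, -5, -8, 8, -4, -1)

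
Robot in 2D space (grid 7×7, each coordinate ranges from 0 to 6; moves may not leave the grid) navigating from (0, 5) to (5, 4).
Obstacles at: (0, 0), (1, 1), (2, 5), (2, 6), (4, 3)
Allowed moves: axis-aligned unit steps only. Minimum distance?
6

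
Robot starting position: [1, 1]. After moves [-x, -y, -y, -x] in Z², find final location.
(-1, -1)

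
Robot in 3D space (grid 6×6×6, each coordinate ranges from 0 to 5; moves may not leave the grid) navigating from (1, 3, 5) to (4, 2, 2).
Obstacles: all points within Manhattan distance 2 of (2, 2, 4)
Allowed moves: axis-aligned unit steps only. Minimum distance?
9
(one shortest path: (1, 3, 5) → (0, 3, 5) → (0, 3, 4) → (0, 3, 3) → (1, 3, 3) → (1, 3, 2) → (2, 3, 2) → (3, 3, 2) → (4, 3, 2) → (4, 2, 2))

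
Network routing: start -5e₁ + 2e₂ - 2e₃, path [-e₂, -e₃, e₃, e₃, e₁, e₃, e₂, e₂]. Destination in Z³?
(-4, 3, 0)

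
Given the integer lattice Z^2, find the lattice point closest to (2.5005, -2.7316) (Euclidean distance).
(3, -3)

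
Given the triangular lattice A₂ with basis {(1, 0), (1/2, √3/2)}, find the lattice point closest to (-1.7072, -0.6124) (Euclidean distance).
(-1.5, -0.866)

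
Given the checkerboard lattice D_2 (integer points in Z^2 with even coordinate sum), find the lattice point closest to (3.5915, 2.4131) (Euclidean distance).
(4, 2)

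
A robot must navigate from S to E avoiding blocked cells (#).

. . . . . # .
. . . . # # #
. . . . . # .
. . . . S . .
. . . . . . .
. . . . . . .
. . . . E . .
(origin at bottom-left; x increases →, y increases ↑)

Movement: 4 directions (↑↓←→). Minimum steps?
3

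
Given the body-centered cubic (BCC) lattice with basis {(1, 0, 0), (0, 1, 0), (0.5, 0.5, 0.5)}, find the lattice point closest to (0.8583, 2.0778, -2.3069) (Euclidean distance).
(1, 2, -2)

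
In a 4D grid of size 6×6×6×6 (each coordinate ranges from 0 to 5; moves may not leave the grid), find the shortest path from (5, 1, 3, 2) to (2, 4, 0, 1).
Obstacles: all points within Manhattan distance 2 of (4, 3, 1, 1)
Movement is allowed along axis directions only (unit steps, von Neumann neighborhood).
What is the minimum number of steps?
10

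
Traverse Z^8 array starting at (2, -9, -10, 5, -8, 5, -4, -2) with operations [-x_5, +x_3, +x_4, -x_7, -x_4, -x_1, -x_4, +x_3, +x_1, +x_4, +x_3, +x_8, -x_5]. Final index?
(2, -9, -7, 5, -10, 5, -5, -1)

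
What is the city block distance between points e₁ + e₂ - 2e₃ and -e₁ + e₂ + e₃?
5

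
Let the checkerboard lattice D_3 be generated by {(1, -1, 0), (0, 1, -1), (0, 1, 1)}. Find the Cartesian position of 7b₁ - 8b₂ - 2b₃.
(7, -17, 6)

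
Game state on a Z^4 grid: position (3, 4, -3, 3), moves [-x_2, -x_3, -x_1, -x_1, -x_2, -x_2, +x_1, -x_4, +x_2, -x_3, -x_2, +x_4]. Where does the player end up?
(2, 1, -5, 3)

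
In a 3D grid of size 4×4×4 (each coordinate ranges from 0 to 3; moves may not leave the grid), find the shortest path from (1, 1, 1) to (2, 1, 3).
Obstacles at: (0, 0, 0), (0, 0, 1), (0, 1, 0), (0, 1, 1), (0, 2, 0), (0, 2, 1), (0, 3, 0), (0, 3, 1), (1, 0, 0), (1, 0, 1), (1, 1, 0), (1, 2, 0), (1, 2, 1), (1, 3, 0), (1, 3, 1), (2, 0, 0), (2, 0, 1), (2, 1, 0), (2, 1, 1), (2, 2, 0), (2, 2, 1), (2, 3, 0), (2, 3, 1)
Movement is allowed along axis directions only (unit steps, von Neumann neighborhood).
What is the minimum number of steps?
3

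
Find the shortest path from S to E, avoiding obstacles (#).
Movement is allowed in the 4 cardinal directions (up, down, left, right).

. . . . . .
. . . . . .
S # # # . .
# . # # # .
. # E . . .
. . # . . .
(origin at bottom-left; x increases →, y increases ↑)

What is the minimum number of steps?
12
(one shortest path: (0, 3) → (0, 4) → (1, 4) → (2, 4) → (3, 4) → (4, 4) → (5, 4) → (5, 3) → (5, 2) → (5, 1) → (4, 1) → (3, 1) → (2, 1))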